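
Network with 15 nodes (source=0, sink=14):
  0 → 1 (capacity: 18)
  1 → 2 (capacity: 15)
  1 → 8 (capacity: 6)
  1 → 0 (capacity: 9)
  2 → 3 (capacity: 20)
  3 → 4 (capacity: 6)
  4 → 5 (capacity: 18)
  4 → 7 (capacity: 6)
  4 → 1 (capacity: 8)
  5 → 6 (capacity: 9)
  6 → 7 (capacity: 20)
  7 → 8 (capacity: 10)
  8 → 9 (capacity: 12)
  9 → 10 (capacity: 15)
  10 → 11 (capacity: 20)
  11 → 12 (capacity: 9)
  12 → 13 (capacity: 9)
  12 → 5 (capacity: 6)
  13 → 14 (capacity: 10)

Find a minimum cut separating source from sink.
Min cut value = 9, edges: (12,13)

Min cut value: 9
Partition: S = [0, 1, 2, 3, 4, 5, 6, 7, 8, 9, 10, 11, 12], T = [13, 14]
Cut edges: (12,13)

By max-flow min-cut theorem, max flow = min cut = 9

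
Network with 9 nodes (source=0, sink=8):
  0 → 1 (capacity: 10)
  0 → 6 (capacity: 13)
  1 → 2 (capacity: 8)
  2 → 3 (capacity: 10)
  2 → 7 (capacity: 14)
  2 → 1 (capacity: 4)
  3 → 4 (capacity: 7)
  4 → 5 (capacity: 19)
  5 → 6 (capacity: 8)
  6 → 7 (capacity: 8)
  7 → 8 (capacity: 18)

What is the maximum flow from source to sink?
Maximum flow = 16

Max flow: 16

Flow assignment:
  0 → 1: 8/10
  0 → 6: 8/13
  1 → 2: 8/8
  2 → 7: 8/14
  6 → 7: 8/8
  7 → 8: 16/18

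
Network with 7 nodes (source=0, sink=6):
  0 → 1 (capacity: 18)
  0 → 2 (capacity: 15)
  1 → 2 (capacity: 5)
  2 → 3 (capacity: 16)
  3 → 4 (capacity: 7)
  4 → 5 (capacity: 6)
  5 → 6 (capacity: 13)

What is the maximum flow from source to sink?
Maximum flow = 6

Max flow: 6

Flow assignment:
  0 → 1: 5/18
  0 → 2: 1/15
  1 → 2: 5/5
  2 → 3: 6/16
  3 → 4: 6/7
  4 → 5: 6/6
  5 → 6: 6/13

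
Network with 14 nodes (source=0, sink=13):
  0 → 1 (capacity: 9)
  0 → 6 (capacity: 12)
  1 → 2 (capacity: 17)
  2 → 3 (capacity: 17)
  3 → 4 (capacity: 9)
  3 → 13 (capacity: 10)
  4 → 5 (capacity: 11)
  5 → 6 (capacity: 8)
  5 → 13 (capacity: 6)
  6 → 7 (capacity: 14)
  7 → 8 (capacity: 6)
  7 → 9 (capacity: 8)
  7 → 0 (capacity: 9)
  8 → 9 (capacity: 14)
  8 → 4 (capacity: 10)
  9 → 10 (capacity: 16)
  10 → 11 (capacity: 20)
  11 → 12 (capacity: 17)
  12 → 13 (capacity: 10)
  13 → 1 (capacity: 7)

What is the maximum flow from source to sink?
Maximum flow = 21

Max flow: 21

Flow assignment:
  0 → 1: 9/9
  0 → 6: 12/12
  1 → 2: 9/17
  2 → 3: 9/17
  3 → 13: 9/10
  4 → 5: 6/11
  5 → 13: 6/6
  6 → 7: 12/14
  7 → 8: 6/6
  7 → 9: 6/8
  8 → 4: 6/10
  9 → 10: 6/16
  10 → 11: 6/20
  11 → 12: 6/17
  12 → 13: 6/10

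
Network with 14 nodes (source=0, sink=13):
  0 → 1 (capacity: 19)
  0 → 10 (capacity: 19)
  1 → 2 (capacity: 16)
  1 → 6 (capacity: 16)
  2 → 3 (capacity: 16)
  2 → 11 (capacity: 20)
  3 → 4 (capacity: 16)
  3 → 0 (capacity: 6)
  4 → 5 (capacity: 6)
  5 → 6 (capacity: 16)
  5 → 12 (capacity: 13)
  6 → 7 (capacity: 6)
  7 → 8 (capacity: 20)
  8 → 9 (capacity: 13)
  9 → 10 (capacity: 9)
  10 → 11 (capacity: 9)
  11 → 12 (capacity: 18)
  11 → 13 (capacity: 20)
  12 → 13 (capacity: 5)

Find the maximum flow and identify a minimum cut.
Max flow = 25, Min cut edges: (11,13), (12,13)

Maximum flow: 25
Minimum cut: (11,13), (12,13)
Partition: S = [0, 1, 2, 3, 4, 5, 6, 7, 8, 9, 10, 11, 12], T = [13]

Max-flow min-cut theorem verified: both equal 25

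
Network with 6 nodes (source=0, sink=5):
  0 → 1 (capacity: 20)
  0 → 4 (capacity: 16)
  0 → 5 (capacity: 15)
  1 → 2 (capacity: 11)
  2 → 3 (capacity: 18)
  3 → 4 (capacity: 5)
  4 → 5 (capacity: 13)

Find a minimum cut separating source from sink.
Min cut value = 28, edges: (0,5), (4,5)

Min cut value: 28
Partition: S = [0, 1, 2, 3, 4], T = [5]
Cut edges: (0,5), (4,5)

By max-flow min-cut theorem, max flow = min cut = 28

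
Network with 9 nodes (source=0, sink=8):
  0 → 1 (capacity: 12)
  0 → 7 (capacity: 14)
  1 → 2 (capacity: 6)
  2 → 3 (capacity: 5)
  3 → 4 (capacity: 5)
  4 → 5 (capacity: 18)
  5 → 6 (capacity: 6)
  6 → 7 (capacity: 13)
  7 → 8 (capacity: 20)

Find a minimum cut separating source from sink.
Min cut value = 19, edges: (0,7), (3,4)

Min cut value: 19
Partition: S = [0, 1, 2, 3], T = [4, 5, 6, 7, 8]
Cut edges: (0,7), (3,4)

By max-flow min-cut theorem, max flow = min cut = 19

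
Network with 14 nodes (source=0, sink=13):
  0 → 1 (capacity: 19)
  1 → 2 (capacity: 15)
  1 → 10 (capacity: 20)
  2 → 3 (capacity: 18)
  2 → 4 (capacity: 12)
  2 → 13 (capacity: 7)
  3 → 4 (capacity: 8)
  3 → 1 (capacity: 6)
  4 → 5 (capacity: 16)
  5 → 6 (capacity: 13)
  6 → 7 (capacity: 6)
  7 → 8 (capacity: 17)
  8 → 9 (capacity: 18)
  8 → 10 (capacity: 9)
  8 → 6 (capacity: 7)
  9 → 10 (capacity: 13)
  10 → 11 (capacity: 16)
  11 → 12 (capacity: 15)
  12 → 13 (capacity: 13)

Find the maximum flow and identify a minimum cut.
Max flow = 19, Min cut edges: (0,1)

Maximum flow: 19
Minimum cut: (0,1)
Partition: S = [0], T = [1, 2, 3, 4, 5, 6, 7, 8, 9, 10, 11, 12, 13]

Max-flow min-cut theorem verified: both equal 19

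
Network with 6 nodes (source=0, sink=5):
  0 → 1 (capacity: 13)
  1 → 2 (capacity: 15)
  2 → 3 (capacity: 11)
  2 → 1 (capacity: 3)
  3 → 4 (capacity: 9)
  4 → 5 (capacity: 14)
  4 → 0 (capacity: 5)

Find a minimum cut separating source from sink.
Min cut value = 9, edges: (3,4)

Min cut value: 9
Partition: S = [0, 1, 2, 3], T = [4, 5]
Cut edges: (3,4)

By max-flow min-cut theorem, max flow = min cut = 9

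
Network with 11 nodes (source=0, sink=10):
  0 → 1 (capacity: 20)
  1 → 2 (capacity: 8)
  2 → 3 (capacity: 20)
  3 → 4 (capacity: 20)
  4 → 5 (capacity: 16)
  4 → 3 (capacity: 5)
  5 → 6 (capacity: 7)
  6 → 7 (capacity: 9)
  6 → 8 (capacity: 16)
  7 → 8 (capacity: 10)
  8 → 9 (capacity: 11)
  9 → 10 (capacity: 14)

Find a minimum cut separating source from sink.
Min cut value = 7, edges: (5,6)

Min cut value: 7
Partition: S = [0, 1, 2, 3, 4, 5], T = [6, 7, 8, 9, 10]
Cut edges: (5,6)

By max-flow min-cut theorem, max flow = min cut = 7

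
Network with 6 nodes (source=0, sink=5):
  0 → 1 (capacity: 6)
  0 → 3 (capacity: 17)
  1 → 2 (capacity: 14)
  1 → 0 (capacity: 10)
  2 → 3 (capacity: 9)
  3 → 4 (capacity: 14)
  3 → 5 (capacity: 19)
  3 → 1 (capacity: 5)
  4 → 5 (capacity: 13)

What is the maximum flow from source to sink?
Maximum flow = 23

Max flow: 23

Flow assignment:
  0 → 1: 6/6
  0 → 3: 17/17
  1 → 2: 6/14
  2 → 3: 6/9
  3 → 4: 4/14
  3 → 5: 19/19
  4 → 5: 4/13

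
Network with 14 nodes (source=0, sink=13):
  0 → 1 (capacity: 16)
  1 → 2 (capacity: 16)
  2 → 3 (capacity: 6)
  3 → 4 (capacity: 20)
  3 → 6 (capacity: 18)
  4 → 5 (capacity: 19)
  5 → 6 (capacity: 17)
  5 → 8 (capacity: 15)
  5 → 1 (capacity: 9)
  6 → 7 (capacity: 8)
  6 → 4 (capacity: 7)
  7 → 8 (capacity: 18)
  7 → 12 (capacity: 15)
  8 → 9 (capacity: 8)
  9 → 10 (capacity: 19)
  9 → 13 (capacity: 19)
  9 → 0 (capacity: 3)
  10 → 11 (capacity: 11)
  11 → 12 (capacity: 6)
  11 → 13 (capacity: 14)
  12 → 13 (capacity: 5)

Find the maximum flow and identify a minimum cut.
Max flow = 6, Min cut edges: (2,3)

Maximum flow: 6
Minimum cut: (2,3)
Partition: S = [0, 1, 2], T = [3, 4, 5, 6, 7, 8, 9, 10, 11, 12, 13]

Max-flow min-cut theorem verified: both equal 6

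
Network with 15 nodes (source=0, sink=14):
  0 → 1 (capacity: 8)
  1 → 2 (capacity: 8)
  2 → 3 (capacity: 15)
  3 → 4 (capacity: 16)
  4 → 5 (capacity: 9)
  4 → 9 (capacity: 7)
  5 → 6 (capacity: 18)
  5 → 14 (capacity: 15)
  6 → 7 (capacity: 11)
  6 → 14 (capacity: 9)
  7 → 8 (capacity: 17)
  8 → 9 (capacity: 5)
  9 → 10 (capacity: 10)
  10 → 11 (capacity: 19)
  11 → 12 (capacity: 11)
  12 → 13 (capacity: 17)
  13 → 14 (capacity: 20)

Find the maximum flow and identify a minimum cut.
Max flow = 8, Min cut edges: (1,2)

Maximum flow: 8
Minimum cut: (1,2)
Partition: S = [0, 1], T = [2, 3, 4, 5, 6, 7, 8, 9, 10, 11, 12, 13, 14]

Max-flow min-cut theorem verified: both equal 8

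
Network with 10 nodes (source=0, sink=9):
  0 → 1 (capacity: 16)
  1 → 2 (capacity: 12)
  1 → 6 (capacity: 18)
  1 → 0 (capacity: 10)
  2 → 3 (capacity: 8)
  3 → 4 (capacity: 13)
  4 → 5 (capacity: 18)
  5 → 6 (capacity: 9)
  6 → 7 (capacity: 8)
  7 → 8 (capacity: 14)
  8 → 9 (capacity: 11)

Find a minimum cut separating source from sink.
Min cut value = 8, edges: (6,7)

Min cut value: 8
Partition: S = [0, 1, 2, 3, 4, 5, 6], T = [7, 8, 9]
Cut edges: (6,7)

By max-flow min-cut theorem, max flow = min cut = 8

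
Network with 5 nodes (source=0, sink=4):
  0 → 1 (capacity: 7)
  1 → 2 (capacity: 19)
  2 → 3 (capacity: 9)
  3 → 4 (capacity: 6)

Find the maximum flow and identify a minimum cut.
Max flow = 6, Min cut edges: (3,4)

Maximum flow: 6
Minimum cut: (3,4)
Partition: S = [0, 1, 2, 3], T = [4]

Max-flow min-cut theorem verified: both equal 6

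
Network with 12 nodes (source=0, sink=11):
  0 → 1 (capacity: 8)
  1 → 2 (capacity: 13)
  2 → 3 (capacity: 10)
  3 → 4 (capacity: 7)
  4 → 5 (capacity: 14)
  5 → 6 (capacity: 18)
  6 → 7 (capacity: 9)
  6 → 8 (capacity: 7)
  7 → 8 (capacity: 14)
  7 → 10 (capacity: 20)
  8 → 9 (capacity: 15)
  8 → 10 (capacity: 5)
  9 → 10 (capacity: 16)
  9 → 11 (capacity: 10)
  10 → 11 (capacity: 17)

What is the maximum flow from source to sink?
Maximum flow = 7

Max flow: 7

Flow assignment:
  0 → 1: 7/8
  1 → 2: 7/13
  2 → 3: 7/10
  3 → 4: 7/7
  4 → 5: 7/14
  5 → 6: 7/18
  6 → 7: 7/9
  7 → 10: 7/20
  10 → 11: 7/17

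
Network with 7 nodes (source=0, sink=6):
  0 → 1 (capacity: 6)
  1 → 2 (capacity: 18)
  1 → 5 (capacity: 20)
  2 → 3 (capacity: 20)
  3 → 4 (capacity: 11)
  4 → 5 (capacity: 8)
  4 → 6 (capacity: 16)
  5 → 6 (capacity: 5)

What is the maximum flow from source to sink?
Maximum flow = 6

Max flow: 6

Flow assignment:
  0 → 1: 6/6
  1 → 2: 1/18
  1 → 5: 5/20
  2 → 3: 1/20
  3 → 4: 1/11
  4 → 6: 1/16
  5 → 6: 5/5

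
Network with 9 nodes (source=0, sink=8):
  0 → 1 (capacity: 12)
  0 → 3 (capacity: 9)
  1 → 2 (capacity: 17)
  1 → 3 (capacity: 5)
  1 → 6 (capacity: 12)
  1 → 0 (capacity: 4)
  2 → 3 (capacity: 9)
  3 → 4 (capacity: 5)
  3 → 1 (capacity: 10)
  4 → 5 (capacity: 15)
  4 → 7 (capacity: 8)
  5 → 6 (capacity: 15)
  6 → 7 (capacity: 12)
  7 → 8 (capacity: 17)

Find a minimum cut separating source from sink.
Min cut value = 17, edges: (7,8)

Min cut value: 17
Partition: S = [0, 1, 2, 3, 4, 5, 6, 7], T = [8]
Cut edges: (7,8)

By max-flow min-cut theorem, max flow = min cut = 17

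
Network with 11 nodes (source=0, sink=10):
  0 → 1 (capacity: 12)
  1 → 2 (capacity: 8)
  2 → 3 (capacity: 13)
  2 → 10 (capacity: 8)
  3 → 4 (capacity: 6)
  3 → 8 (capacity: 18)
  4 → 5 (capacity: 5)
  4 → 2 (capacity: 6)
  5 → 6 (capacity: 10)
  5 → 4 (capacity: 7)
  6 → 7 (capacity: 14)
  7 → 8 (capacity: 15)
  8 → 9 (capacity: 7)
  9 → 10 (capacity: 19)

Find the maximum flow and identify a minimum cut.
Max flow = 8, Min cut edges: (1,2)

Maximum flow: 8
Minimum cut: (1,2)
Partition: S = [0, 1], T = [2, 3, 4, 5, 6, 7, 8, 9, 10]

Max-flow min-cut theorem verified: both equal 8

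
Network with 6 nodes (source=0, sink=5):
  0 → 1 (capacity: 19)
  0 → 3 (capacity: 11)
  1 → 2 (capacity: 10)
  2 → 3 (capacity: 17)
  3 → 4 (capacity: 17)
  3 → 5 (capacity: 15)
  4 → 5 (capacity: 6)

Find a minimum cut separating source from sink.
Min cut value = 21, edges: (3,5), (4,5)

Min cut value: 21
Partition: S = [0, 1, 2, 3, 4], T = [5]
Cut edges: (3,5), (4,5)

By max-flow min-cut theorem, max flow = min cut = 21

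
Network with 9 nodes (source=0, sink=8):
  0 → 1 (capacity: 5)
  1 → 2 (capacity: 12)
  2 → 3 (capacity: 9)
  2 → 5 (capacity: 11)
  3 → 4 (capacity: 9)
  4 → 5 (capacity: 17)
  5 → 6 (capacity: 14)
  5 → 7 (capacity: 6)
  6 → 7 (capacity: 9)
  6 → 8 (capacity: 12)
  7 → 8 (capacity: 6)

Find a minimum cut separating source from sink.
Min cut value = 5, edges: (0,1)

Min cut value: 5
Partition: S = [0], T = [1, 2, 3, 4, 5, 6, 7, 8]
Cut edges: (0,1)

By max-flow min-cut theorem, max flow = min cut = 5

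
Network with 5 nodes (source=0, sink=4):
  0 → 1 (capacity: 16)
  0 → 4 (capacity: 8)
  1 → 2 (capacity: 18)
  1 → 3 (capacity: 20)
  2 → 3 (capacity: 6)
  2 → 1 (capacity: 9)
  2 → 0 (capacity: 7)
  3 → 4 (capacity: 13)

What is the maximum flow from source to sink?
Maximum flow = 21

Max flow: 21

Flow assignment:
  0 → 1: 13/16
  0 → 4: 8/8
  1 → 3: 13/20
  3 → 4: 13/13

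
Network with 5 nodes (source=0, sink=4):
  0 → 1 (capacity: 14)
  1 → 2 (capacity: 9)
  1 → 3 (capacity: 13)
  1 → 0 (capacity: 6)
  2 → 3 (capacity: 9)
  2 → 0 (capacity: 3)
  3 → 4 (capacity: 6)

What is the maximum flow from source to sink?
Maximum flow = 6

Max flow: 6

Flow assignment:
  0 → 1: 7/14
  1 → 2: 1/9
  1 → 3: 6/13
  2 → 0: 1/3
  3 → 4: 6/6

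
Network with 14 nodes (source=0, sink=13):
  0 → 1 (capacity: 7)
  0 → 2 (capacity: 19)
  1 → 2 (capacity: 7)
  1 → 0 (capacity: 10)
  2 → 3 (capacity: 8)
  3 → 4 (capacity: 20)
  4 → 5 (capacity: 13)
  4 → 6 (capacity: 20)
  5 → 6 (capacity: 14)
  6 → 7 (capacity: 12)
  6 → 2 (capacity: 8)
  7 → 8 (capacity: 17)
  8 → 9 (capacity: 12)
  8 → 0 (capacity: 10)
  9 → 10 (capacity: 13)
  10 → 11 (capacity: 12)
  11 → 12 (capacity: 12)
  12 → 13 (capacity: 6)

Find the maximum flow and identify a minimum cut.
Max flow = 6, Min cut edges: (12,13)

Maximum flow: 6
Minimum cut: (12,13)
Partition: S = [0, 1, 2, 3, 4, 5, 6, 7, 8, 9, 10, 11, 12], T = [13]

Max-flow min-cut theorem verified: both equal 6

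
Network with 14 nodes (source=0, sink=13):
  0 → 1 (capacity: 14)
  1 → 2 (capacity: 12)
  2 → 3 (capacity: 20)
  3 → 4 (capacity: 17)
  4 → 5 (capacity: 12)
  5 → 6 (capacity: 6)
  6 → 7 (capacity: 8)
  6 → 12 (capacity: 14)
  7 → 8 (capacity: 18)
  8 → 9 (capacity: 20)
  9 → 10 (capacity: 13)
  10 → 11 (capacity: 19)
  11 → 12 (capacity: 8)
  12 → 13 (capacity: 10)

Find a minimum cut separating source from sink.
Min cut value = 6, edges: (5,6)

Min cut value: 6
Partition: S = [0, 1, 2, 3, 4, 5], T = [6, 7, 8, 9, 10, 11, 12, 13]
Cut edges: (5,6)

By max-flow min-cut theorem, max flow = min cut = 6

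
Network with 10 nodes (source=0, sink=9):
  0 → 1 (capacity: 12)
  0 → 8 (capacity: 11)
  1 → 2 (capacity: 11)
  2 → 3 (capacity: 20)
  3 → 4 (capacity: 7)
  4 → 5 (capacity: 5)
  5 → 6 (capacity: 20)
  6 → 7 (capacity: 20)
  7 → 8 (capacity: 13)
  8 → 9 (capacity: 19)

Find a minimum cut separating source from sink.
Min cut value = 16, edges: (0,8), (4,5)

Min cut value: 16
Partition: S = [0, 1, 2, 3, 4], T = [5, 6, 7, 8, 9]
Cut edges: (0,8), (4,5)

By max-flow min-cut theorem, max flow = min cut = 16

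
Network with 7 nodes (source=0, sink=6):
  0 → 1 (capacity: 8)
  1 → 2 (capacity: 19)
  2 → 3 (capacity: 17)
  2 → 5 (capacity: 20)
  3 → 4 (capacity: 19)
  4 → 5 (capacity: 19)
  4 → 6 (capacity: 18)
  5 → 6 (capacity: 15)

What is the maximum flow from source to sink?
Maximum flow = 8

Max flow: 8

Flow assignment:
  0 → 1: 8/8
  1 → 2: 8/19
  2 → 5: 8/20
  5 → 6: 8/15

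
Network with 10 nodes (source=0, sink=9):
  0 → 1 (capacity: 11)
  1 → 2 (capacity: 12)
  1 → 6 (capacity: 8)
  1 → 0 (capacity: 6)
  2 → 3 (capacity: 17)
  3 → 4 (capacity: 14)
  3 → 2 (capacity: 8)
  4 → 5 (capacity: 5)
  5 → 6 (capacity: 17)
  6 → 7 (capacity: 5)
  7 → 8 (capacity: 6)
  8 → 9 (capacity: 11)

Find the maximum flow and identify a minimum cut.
Max flow = 5, Min cut edges: (6,7)

Maximum flow: 5
Minimum cut: (6,7)
Partition: S = [0, 1, 2, 3, 4, 5, 6], T = [7, 8, 9]

Max-flow min-cut theorem verified: both equal 5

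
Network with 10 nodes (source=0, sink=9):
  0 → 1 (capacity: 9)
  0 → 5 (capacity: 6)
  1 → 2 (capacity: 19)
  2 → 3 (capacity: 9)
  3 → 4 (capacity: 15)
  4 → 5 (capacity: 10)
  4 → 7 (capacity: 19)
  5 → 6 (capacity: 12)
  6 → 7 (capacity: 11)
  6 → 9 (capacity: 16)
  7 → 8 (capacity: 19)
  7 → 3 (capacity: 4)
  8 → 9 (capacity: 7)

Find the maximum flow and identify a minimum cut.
Max flow = 15, Min cut edges: (0,5), (2,3)

Maximum flow: 15
Minimum cut: (0,5), (2,3)
Partition: S = [0, 1, 2], T = [3, 4, 5, 6, 7, 8, 9]

Max-flow min-cut theorem verified: both equal 15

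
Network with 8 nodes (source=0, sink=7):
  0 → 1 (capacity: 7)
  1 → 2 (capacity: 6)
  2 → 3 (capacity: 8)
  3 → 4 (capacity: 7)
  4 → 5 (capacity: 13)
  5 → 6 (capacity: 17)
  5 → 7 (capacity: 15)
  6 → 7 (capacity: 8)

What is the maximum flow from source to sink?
Maximum flow = 6

Max flow: 6

Flow assignment:
  0 → 1: 6/7
  1 → 2: 6/6
  2 → 3: 6/8
  3 → 4: 6/7
  4 → 5: 6/13
  5 → 7: 6/15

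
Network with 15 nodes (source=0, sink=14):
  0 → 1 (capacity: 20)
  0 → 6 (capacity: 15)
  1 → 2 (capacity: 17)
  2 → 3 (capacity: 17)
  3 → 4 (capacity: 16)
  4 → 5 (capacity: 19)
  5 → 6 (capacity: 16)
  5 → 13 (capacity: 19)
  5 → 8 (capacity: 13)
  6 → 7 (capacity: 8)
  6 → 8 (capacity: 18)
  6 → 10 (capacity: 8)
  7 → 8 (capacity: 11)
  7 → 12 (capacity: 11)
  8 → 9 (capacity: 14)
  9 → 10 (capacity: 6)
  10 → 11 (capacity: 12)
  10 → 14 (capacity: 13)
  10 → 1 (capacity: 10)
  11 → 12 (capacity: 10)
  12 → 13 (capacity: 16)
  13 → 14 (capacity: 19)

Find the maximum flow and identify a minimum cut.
Max flow = 31, Min cut edges: (0,6), (3,4)

Maximum flow: 31
Minimum cut: (0,6), (3,4)
Partition: S = [0, 1, 2, 3], T = [4, 5, 6, 7, 8, 9, 10, 11, 12, 13, 14]

Max-flow min-cut theorem verified: both equal 31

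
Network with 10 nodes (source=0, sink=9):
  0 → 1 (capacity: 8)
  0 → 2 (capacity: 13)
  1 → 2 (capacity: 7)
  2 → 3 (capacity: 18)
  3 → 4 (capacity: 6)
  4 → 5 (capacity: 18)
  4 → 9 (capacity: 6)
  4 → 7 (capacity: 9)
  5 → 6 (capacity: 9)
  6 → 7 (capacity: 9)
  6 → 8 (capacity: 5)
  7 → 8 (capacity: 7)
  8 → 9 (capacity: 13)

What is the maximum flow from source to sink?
Maximum flow = 6

Max flow: 6

Flow assignment:
  0 → 1: 6/8
  1 → 2: 6/7
  2 → 3: 6/18
  3 → 4: 6/6
  4 → 9: 6/6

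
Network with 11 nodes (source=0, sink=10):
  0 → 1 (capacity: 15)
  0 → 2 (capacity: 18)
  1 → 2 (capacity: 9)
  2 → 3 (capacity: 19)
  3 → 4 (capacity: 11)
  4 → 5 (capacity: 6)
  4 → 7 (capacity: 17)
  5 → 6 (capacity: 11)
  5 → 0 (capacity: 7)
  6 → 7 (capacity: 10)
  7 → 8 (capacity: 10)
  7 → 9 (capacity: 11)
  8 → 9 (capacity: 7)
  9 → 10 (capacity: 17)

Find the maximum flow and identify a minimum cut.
Max flow = 11, Min cut edges: (3,4)

Maximum flow: 11
Minimum cut: (3,4)
Partition: S = [0, 1, 2, 3], T = [4, 5, 6, 7, 8, 9, 10]

Max-flow min-cut theorem verified: both equal 11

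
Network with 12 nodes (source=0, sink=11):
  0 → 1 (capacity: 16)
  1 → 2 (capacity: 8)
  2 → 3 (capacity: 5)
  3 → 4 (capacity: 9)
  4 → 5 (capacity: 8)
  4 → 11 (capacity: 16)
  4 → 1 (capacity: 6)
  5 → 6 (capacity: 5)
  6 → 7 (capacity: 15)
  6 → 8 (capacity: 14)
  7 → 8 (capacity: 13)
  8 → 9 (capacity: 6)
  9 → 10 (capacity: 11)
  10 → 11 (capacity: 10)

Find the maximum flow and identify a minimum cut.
Max flow = 5, Min cut edges: (2,3)

Maximum flow: 5
Minimum cut: (2,3)
Partition: S = [0, 1, 2], T = [3, 4, 5, 6, 7, 8, 9, 10, 11]

Max-flow min-cut theorem verified: both equal 5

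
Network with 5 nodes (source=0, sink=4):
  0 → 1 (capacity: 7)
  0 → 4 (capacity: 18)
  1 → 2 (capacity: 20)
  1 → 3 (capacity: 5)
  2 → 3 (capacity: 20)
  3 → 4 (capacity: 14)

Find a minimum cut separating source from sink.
Min cut value = 25, edges: (0,1), (0,4)

Min cut value: 25
Partition: S = [0], T = [1, 2, 3, 4]
Cut edges: (0,1), (0,4)

By max-flow min-cut theorem, max flow = min cut = 25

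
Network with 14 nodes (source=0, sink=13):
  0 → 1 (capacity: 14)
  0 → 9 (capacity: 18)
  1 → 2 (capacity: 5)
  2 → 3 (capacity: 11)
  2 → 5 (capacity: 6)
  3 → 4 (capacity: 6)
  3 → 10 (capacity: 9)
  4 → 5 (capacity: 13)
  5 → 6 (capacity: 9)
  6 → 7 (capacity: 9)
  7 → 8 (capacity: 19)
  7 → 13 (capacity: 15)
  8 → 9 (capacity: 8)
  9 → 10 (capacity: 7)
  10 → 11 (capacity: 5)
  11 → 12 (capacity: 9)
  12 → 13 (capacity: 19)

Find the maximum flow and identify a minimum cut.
Max flow = 10, Min cut edges: (1,2), (10,11)

Maximum flow: 10
Minimum cut: (1,2), (10,11)
Partition: S = [0, 1, 8, 9, 10], T = [2, 3, 4, 5, 6, 7, 11, 12, 13]

Max-flow min-cut theorem verified: both equal 10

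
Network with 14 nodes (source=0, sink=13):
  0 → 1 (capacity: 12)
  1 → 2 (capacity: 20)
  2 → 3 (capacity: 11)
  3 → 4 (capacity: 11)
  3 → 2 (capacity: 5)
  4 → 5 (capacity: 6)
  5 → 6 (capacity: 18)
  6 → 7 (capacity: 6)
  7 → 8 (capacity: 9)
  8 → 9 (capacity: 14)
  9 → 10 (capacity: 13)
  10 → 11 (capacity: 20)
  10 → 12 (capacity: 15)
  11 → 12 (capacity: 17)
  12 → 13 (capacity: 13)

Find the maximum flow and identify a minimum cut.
Max flow = 6, Min cut edges: (6,7)

Maximum flow: 6
Minimum cut: (6,7)
Partition: S = [0, 1, 2, 3, 4, 5, 6], T = [7, 8, 9, 10, 11, 12, 13]

Max-flow min-cut theorem verified: both equal 6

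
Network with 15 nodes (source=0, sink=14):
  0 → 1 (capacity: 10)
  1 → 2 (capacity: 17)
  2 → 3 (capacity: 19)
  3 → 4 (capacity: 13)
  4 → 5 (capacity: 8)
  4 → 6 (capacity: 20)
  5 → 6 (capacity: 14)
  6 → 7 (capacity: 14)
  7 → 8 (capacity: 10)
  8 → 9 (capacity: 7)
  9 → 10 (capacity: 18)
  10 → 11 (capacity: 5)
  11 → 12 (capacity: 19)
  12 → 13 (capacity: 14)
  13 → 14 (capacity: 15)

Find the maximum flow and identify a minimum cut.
Max flow = 5, Min cut edges: (10,11)

Maximum flow: 5
Minimum cut: (10,11)
Partition: S = [0, 1, 2, 3, 4, 5, 6, 7, 8, 9, 10], T = [11, 12, 13, 14]

Max-flow min-cut theorem verified: both equal 5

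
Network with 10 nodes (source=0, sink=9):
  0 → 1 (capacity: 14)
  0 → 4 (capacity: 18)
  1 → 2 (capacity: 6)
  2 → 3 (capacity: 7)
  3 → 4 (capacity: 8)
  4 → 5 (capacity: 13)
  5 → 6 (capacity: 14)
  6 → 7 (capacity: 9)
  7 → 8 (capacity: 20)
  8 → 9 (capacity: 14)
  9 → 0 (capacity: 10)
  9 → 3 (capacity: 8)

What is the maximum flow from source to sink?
Maximum flow = 9

Max flow: 9

Flow assignment:
  0 → 1: 6/14
  0 → 4: 3/18
  1 → 2: 6/6
  2 → 3: 6/7
  3 → 4: 6/8
  4 → 5: 9/13
  5 → 6: 9/14
  6 → 7: 9/9
  7 → 8: 9/20
  8 → 9: 9/14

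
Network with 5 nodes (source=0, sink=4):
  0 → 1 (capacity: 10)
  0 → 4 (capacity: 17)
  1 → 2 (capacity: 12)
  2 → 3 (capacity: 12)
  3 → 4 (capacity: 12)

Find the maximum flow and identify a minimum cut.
Max flow = 27, Min cut edges: (0,1), (0,4)

Maximum flow: 27
Minimum cut: (0,1), (0,4)
Partition: S = [0], T = [1, 2, 3, 4]

Max-flow min-cut theorem verified: both equal 27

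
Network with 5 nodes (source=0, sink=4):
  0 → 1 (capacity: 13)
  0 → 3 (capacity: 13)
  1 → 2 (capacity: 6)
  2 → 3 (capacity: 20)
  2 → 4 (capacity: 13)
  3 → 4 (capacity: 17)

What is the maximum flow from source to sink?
Maximum flow = 19

Max flow: 19

Flow assignment:
  0 → 1: 6/13
  0 → 3: 13/13
  1 → 2: 6/6
  2 → 4: 6/13
  3 → 4: 13/17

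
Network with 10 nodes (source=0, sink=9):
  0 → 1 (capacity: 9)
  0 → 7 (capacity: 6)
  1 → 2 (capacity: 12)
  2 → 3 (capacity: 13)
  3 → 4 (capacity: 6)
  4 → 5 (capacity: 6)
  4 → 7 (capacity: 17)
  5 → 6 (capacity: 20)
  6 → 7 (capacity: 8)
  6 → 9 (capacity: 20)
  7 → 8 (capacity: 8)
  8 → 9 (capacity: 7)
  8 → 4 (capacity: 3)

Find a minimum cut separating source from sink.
Min cut value = 12, edges: (0,7), (3,4)

Min cut value: 12
Partition: S = [0, 1, 2, 3], T = [4, 5, 6, 7, 8, 9]
Cut edges: (0,7), (3,4)

By max-flow min-cut theorem, max flow = min cut = 12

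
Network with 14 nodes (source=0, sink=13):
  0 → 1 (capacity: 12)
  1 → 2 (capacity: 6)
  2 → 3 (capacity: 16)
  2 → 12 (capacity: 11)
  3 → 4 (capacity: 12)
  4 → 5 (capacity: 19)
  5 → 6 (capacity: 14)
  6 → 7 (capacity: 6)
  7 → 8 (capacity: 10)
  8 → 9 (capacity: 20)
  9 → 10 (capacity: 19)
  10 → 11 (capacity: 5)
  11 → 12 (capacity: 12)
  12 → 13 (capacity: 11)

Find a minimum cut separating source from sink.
Min cut value = 6, edges: (1,2)

Min cut value: 6
Partition: S = [0, 1], T = [2, 3, 4, 5, 6, 7, 8, 9, 10, 11, 12, 13]
Cut edges: (1,2)

By max-flow min-cut theorem, max flow = min cut = 6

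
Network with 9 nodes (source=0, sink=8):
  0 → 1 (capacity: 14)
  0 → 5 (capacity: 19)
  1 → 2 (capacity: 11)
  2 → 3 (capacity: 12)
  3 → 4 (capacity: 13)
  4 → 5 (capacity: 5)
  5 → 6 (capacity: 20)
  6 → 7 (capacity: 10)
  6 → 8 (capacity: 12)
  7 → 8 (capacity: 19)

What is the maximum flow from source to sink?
Maximum flow = 20

Max flow: 20

Flow assignment:
  0 → 1: 5/14
  0 → 5: 15/19
  1 → 2: 5/11
  2 → 3: 5/12
  3 → 4: 5/13
  4 → 5: 5/5
  5 → 6: 20/20
  6 → 7: 8/10
  6 → 8: 12/12
  7 → 8: 8/19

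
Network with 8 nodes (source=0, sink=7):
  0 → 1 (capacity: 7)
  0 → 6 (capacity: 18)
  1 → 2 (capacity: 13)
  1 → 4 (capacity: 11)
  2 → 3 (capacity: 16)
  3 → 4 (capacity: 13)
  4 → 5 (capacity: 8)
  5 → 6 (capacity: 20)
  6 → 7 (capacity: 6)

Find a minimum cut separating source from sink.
Min cut value = 6, edges: (6,7)

Min cut value: 6
Partition: S = [0, 1, 2, 3, 4, 5, 6], T = [7]
Cut edges: (6,7)

By max-flow min-cut theorem, max flow = min cut = 6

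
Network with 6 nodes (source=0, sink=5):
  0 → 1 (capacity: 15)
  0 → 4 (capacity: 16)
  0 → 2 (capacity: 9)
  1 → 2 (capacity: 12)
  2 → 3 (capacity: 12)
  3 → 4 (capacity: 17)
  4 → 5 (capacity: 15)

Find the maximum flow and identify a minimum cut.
Max flow = 15, Min cut edges: (4,5)

Maximum flow: 15
Minimum cut: (4,5)
Partition: S = [0, 1, 2, 3, 4], T = [5]

Max-flow min-cut theorem verified: both equal 15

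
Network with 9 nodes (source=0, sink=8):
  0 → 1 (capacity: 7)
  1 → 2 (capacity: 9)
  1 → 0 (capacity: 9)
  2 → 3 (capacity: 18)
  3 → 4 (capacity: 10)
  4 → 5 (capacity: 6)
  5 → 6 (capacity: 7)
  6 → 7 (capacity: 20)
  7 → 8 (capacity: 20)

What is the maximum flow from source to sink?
Maximum flow = 6

Max flow: 6

Flow assignment:
  0 → 1: 6/7
  1 → 2: 6/9
  2 → 3: 6/18
  3 → 4: 6/10
  4 → 5: 6/6
  5 → 6: 6/7
  6 → 7: 6/20
  7 → 8: 6/20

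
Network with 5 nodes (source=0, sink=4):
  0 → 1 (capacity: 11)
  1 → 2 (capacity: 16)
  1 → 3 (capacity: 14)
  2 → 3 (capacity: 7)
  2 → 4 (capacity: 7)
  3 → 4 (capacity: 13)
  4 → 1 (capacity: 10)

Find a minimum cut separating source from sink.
Min cut value = 11, edges: (0,1)

Min cut value: 11
Partition: S = [0], T = [1, 2, 3, 4]
Cut edges: (0,1)

By max-flow min-cut theorem, max flow = min cut = 11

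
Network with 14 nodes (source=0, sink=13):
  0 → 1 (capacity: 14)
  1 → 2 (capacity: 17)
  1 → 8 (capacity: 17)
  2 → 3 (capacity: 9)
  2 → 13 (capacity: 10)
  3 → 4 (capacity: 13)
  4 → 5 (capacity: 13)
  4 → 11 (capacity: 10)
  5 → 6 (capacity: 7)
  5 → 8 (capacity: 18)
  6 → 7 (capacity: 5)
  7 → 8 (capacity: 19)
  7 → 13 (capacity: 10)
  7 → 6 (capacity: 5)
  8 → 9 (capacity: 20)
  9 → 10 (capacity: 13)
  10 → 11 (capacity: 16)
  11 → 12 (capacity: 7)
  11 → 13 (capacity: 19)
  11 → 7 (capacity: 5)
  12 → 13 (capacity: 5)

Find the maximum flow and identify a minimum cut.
Max flow = 14, Min cut edges: (0,1)

Maximum flow: 14
Minimum cut: (0,1)
Partition: S = [0], T = [1, 2, 3, 4, 5, 6, 7, 8, 9, 10, 11, 12, 13]

Max-flow min-cut theorem verified: both equal 14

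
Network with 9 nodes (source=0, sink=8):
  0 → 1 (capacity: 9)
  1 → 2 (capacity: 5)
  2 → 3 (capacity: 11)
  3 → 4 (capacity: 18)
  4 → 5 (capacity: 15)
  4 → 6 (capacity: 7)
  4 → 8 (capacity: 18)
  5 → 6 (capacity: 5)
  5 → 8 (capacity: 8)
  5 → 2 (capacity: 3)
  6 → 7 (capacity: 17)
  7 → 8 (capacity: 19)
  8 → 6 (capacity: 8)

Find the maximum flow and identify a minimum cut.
Max flow = 5, Min cut edges: (1,2)

Maximum flow: 5
Minimum cut: (1,2)
Partition: S = [0, 1], T = [2, 3, 4, 5, 6, 7, 8]

Max-flow min-cut theorem verified: both equal 5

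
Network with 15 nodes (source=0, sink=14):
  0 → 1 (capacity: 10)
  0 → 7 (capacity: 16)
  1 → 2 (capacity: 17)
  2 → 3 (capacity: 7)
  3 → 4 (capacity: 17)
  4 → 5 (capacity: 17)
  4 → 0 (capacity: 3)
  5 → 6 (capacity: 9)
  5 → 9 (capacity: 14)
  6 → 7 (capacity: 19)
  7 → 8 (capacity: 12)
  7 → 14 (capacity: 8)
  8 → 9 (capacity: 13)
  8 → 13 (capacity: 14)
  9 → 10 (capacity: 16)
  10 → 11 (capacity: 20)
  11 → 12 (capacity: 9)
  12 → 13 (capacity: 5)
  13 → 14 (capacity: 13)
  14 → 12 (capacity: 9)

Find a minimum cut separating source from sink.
Min cut value = 21, edges: (7,14), (13,14)

Min cut value: 21
Partition: S = [0, 1, 2, 3, 4, 5, 6, 7, 8, 9, 10, 11, 12, 13], T = [14]
Cut edges: (7,14), (13,14)

By max-flow min-cut theorem, max flow = min cut = 21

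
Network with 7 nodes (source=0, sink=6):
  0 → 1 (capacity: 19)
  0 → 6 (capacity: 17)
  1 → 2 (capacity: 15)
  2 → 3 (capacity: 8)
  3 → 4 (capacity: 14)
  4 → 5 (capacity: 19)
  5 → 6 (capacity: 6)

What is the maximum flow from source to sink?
Maximum flow = 23

Max flow: 23

Flow assignment:
  0 → 1: 6/19
  0 → 6: 17/17
  1 → 2: 6/15
  2 → 3: 6/8
  3 → 4: 6/14
  4 → 5: 6/19
  5 → 6: 6/6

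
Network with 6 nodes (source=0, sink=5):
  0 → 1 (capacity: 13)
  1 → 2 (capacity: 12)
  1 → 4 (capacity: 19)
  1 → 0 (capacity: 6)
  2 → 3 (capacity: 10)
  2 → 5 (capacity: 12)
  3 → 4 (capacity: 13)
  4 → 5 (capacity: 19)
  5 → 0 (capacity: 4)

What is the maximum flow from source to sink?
Maximum flow = 13

Max flow: 13

Flow assignment:
  0 → 1: 13/13
  1 → 2: 12/12
  1 → 4: 1/19
  2 → 5: 12/12
  4 → 5: 1/19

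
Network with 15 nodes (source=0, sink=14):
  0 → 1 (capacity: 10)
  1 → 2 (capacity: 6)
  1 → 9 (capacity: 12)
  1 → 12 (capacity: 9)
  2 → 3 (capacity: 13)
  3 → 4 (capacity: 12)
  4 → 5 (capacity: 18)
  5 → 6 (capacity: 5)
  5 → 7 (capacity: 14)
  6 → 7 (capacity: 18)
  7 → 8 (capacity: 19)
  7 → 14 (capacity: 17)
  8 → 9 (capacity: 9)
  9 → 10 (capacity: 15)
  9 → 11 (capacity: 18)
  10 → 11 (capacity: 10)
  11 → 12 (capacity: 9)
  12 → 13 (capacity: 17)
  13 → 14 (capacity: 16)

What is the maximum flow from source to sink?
Maximum flow = 10

Max flow: 10

Flow assignment:
  0 → 1: 10/10
  1 → 9: 1/12
  1 → 12: 9/9
  9 → 11: 1/18
  11 → 12: 1/9
  12 → 13: 10/17
  13 → 14: 10/16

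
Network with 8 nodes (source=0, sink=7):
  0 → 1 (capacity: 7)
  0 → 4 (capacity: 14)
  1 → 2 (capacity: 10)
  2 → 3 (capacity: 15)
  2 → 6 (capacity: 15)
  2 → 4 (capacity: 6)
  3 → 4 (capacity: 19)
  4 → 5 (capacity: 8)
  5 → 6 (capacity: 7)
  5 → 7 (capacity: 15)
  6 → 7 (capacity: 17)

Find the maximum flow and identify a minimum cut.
Max flow = 15, Min cut edges: (0,1), (4,5)

Maximum flow: 15
Minimum cut: (0,1), (4,5)
Partition: S = [0, 3, 4], T = [1, 2, 5, 6, 7]

Max-flow min-cut theorem verified: both equal 15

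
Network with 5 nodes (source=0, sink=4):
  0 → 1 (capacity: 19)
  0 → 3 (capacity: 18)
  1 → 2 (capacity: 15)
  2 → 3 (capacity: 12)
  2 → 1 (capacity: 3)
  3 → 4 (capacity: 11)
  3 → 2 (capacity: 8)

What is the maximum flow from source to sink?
Maximum flow = 11

Max flow: 11

Flow assignment:
  0 → 1: 11/19
  1 → 2: 11/15
  2 → 3: 11/12
  3 → 4: 11/11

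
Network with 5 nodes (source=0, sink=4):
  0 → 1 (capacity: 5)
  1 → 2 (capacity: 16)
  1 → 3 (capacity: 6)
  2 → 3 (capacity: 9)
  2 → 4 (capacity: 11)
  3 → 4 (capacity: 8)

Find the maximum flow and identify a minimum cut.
Max flow = 5, Min cut edges: (0,1)

Maximum flow: 5
Minimum cut: (0,1)
Partition: S = [0], T = [1, 2, 3, 4]

Max-flow min-cut theorem verified: both equal 5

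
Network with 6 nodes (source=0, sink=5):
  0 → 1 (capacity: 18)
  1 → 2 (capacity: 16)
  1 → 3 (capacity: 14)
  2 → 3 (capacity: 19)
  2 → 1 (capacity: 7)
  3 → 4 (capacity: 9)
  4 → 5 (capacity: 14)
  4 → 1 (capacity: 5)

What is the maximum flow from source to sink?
Maximum flow = 9

Max flow: 9

Flow assignment:
  0 → 1: 9/18
  1 → 3: 9/14
  3 → 4: 9/9
  4 → 5: 9/14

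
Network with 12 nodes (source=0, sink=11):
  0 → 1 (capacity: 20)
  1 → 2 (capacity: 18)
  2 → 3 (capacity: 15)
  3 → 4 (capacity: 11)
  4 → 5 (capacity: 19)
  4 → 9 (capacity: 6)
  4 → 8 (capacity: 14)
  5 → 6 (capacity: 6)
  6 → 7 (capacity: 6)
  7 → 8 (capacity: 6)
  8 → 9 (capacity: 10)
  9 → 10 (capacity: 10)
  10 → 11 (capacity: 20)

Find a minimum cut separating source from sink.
Min cut value = 10, edges: (9,10)

Min cut value: 10
Partition: S = [0, 1, 2, 3, 4, 5, 6, 7, 8, 9], T = [10, 11]
Cut edges: (9,10)

By max-flow min-cut theorem, max flow = min cut = 10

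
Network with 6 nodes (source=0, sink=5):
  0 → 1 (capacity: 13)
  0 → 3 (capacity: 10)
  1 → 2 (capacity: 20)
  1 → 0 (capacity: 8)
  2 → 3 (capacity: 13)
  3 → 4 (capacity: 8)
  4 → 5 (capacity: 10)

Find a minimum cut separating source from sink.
Min cut value = 8, edges: (3,4)

Min cut value: 8
Partition: S = [0, 1, 2, 3], T = [4, 5]
Cut edges: (3,4)

By max-flow min-cut theorem, max flow = min cut = 8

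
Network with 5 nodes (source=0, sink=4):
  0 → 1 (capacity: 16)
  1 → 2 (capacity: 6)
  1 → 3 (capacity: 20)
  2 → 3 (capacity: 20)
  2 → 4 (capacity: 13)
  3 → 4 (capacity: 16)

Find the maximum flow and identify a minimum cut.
Max flow = 16, Min cut edges: (0,1)

Maximum flow: 16
Minimum cut: (0,1)
Partition: S = [0], T = [1, 2, 3, 4]

Max-flow min-cut theorem verified: both equal 16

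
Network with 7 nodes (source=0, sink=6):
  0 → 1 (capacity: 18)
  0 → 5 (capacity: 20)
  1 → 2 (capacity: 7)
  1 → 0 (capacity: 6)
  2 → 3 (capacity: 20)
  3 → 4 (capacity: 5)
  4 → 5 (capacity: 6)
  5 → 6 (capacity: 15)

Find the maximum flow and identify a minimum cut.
Max flow = 15, Min cut edges: (5,6)

Maximum flow: 15
Minimum cut: (5,6)
Partition: S = [0, 1, 2, 3, 4, 5], T = [6]

Max-flow min-cut theorem verified: both equal 15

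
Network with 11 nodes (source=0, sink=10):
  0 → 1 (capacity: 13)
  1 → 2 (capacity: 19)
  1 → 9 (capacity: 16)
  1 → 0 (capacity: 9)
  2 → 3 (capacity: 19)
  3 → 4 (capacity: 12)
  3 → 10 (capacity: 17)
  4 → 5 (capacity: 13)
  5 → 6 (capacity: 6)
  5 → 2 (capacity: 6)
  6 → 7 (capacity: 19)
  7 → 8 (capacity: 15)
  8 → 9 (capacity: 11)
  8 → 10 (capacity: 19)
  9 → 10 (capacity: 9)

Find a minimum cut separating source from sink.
Min cut value = 13, edges: (0,1)

Min cut value: 13
Partition: S = [0], T = [1, 2, 3, 4, 5, 6, 7, 8, 9, 10]
Cut edges: (0,1)

By max-flow min-cut theorem, max flow = min cut = 13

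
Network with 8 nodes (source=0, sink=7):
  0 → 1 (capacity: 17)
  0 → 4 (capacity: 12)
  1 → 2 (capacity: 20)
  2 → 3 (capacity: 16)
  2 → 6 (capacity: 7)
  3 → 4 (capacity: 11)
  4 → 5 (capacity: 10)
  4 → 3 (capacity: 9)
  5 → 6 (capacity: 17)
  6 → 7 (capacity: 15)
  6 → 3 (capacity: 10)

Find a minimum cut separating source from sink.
Min cut value = 15, edges: (6,7)

Min cut value: 15
Partition: S = [0, 1, 2, 3, 4, 5, 6], T = [7]
Cut edges: (6,7)

By max-flow min-cut theorem, max flow = min cut = 15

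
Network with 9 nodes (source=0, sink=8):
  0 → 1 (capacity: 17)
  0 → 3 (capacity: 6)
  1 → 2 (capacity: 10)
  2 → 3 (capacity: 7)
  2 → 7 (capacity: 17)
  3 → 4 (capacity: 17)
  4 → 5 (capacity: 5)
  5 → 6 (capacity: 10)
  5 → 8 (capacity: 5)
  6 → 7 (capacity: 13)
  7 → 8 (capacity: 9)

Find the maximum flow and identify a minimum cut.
Max flow = 14, Min cut edges: (5,8), (7,8)

Maximum flow: 14
Minimum cut: (5,8), (7,8)
Partition: S = [0, 1, 2, 3, 4, 5, 6, 7], T = [8]

Max-flow min-cut theorem verified: both equal 14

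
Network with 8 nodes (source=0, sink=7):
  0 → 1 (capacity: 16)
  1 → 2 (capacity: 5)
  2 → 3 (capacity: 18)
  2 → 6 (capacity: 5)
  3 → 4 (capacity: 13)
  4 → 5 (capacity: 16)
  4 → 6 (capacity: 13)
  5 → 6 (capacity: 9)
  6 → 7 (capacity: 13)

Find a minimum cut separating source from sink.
Min cut value = 5, edges: (1,2)

Min cut value: 5
Partition: S = [0, 1], T = [2, 3, 4, 5, 6, 7]
Cut edges: (1,2)

By max-flow min-cut theorem, max flow = min cut = 5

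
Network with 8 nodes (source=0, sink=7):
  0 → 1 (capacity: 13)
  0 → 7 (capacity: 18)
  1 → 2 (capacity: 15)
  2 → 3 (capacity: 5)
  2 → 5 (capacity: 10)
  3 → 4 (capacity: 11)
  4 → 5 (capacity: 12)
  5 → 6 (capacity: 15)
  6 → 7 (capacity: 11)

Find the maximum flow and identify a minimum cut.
Max flow = 29, Min cut edges: (0,7), (6,7)

Maximum flow: 29
Minimum cut: (0,7), (6,7)
Partition: S = [0, 1, 2, 3, 4, 5, 6], T = [7]

Max-flow min-cut theorem verified: both equal 29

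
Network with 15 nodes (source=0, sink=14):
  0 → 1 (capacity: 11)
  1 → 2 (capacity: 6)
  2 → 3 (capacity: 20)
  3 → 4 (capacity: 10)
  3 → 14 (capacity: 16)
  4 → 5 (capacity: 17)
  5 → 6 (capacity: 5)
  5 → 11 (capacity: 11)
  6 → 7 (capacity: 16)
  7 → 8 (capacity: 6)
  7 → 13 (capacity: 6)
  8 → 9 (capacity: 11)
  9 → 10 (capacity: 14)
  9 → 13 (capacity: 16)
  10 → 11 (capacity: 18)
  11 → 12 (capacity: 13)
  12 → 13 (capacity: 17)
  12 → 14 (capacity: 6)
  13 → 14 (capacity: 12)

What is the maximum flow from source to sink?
Maximum flow = 6

Max flow: 6

Flow assignment:
  0 → 1: 6/11
  1 → 2: 6/6
  2 → 3: 6/20
  3 → 14: 6/16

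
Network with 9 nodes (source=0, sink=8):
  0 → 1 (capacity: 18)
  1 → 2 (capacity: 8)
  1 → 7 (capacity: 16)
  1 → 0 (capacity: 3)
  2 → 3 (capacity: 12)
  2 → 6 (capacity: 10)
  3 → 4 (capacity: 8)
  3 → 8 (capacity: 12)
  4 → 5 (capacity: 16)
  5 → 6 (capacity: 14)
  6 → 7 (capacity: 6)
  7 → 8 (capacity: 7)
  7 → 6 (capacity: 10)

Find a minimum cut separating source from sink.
Min cut value = 15, edges: (1,2), (7,8)

Min cut value: 15
Partition: S = [0, 1, 4, 5, 6, 7], T = [2, 3, 8]
Cut edges: (1,2), (7,8)

By max-flow min-cut theorem, max flow = min cut = 15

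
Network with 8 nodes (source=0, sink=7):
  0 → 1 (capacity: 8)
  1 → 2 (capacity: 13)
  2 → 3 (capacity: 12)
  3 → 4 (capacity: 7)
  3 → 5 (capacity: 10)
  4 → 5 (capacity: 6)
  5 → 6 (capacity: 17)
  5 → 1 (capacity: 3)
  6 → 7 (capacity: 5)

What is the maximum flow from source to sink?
Maximum flow = 5

Max flow: 5

Flow assignment:
  0 → 1: 5/8
  1 → 2: 8/13
  2 → 3: 8/12
  3 → 5: 8/10
  5 → 6: 5/17
  5 → 1: 3/3
  6 → 7: 5/5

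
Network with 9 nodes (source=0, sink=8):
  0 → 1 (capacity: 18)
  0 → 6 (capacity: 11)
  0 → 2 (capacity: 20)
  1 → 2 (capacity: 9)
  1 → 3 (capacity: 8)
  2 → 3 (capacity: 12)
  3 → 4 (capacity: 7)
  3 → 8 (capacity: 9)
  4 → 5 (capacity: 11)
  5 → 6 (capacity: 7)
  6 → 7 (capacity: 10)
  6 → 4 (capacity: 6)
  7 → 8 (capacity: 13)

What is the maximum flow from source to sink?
Maximum flow = 19

Max flow: 19

Flow assignment:
  0 → 1: 9/18
  0 → 6: 10/11
  1 → 2: 9/9
  2 → 3: 9/12
  3 → 8: 9/9
  6 → 7: 10/10
  7 → 8: 10/13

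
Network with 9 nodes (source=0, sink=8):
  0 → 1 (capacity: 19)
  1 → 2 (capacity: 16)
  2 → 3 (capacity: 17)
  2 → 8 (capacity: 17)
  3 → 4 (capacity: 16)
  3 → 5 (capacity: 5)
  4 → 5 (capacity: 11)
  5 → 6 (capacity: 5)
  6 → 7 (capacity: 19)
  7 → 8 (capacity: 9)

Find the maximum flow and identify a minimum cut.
Max flow = 16, Min cut edges: (1,2)

Maximum flow: 16
Minimum cut: (1,2)
Partition: S = [0, 1], T = [2, 3, 4, 5, 6, 7, 8]

Max-flow min-cut theorem verified: both equal 16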